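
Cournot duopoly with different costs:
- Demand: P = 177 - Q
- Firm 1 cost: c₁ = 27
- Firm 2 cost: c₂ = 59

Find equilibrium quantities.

q₁* = 60.67, q₂* = 28.67

Work:
Reaction: q₁ = (177 - 27 - q₂)/2
Reaction: q₂ = (177 - 59 - q₁)/2
Solve simultaneously:
q₁* = (177 - 2×27 + 59)/3 = 60.67
q₂* = (177 - 2×59 + 27)/3 = 28.67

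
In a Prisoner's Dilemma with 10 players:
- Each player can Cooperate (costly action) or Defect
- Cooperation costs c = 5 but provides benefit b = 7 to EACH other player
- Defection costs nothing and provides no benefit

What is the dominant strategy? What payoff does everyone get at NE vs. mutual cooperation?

Dominant: Defect; NE payoff = 0; Coop payoff = 58

Work:
Defect dominates (saves cost c = 5, benefit to others is external)
NE: All defect → everyone gets 0
If all cooperate: each receives (9)×7 - 5 = 58
Social dilemma: 58 > 0 but NE gives 0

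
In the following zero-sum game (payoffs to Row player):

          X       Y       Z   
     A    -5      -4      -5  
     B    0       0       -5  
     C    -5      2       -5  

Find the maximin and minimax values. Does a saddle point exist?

Maximin = -5, Minimax = -5, Saddle: True

Work:
Row minimums: [-5, -5, -5] → maximin = -5
Column maximums: [0, 2, -5] → minimax = -5
Saddle point exists! Game value = -5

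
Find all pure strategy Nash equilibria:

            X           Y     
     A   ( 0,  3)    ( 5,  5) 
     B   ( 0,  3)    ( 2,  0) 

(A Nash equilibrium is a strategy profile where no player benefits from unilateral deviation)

Nash equilibrium: (A, Y), (B, X)

Work:
Best responses:
  P1 vs X: payoffs [0, 0] → best response A/B (payoff 0)
  P1 vs Y: payoffs [5, 2] → best response A (payoff 5)
  P2 vs A: payoffs [3, 5] → best response Y (payoff 5)
  P2 vs B: payoffs [3, 0] → best response X (payoff 3)
Mutual best responses: (A,Y), (B,X) → Nash equilibria.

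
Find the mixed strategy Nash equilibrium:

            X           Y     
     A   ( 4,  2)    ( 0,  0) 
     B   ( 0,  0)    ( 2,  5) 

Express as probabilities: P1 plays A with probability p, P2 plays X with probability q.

p = 0.7143, q = 0.3333

Work:
Find probabilities that make opponent indifferent:
P2 chooses q to make P1 indifferent between A and B
P1 chooses p to make P2 indifferent between X and Y
Mixed NE: P1 plays (A: 0.7143, B: 0.2857), P2 plays (X: 0.3333, Y: 0.6667)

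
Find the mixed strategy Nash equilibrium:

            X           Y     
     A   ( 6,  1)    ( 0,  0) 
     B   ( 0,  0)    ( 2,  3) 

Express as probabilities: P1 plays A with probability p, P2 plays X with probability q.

p = 0.75, q = 0.25

Work:
Find probabilities that make opponent indifferent:
P2 chooses q to make P1 indifferent between A and B
P1 chooses p to make P2 indifferent between X and Y
Mixed NE: P1 plays (A: 0.75, B: 0.25), P2 plays (X: 0.25, Y: 0.75)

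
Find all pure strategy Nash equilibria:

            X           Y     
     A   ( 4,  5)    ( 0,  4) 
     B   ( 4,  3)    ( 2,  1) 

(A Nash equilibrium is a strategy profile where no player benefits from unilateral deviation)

Nash equilibrium: (A, X), (B, X)

Work:
Best responses:
  P1 vs X: payoffs [4, 4] → best response A/B (payoff 4)
  P1 vs Y: payoffs [0, 2] → best response B (payoff 2)
  P2 vs A: payoffs [5, 4] → best response X (payoff 5)
  P2 vs B: payoffs [3, 1] → best response X (payoff 3)
Mutual best responses: (A,X), (B,X) → Nash equilibria.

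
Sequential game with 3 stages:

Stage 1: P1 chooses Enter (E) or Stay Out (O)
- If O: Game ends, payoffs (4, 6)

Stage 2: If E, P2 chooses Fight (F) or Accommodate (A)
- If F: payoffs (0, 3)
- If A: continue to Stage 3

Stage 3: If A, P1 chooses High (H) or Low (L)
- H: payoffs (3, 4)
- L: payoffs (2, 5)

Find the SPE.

SPE: (O, A, H); Outcome (4, 6)

Work:
Stage 3: P1 chooses H (3 vs 2)
Stage 2: P2: F->3, A->4 (anticipating H). Choose A
Stage 1: P1: O->4, E->3 (anticipating A, H). Choose O
SPE path: O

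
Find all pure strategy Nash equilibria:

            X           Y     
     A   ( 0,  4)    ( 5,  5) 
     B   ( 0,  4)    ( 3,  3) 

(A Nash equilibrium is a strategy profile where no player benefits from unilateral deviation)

Nash equilibrium: (A, Y), (B, X)

Work:
Best responses:
  P1 vs X: payoffs [0, 0] → best response A/B (payoff 0)
  P1 vs Y: payoffs [5, 3] → best response A (payoff 5)
  P2 vs A: payoffs [4, 5] → best response Y (payoff 5)
  P2 vs B: payoffs [4, 3] → best response X (payoff 4)
Mutual best responses: (A,Y), (B,X) → Nash equilibria.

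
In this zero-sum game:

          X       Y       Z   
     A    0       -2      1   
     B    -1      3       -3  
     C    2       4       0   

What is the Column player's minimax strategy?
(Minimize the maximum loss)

Column should play Z, value = 1

Work:
Column player minimizes Row's maximum payoff:
Column X: max payoff to Row = 2
Column Y: max payoff to Row = 4
Column Z: max payoff to Row = 1
Minimum is 1, achieved by column Z.
Minimax strategy: Z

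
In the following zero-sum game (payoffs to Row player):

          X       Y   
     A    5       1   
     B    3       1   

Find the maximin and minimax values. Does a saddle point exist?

Maximin = 1, Minimax = 1, Saddle: True

Work:
Row minimums: [1, 1] → maximin = 1
Column maximums: [5, 1] → minimax = 1
Saddle point exists! Game value = 1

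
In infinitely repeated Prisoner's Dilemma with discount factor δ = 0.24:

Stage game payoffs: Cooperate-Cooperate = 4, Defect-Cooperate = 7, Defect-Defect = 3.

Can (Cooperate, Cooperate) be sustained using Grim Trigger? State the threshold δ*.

δ* = 0.75; since δ = 0.24 < 0.75, cooperation cannot be sustained

Work:
For Grim Trigger:
Cooperate forever: 4/(1-δ)
Defect then punished: 7 + 3·δ/(1-δ)
Need: 4/(1-δ) ≥ 7 + 3·δ/(1-δ)
Solving: δ ≥ (T-R)/(T-P) = (7-4)/(7-3) = 0.75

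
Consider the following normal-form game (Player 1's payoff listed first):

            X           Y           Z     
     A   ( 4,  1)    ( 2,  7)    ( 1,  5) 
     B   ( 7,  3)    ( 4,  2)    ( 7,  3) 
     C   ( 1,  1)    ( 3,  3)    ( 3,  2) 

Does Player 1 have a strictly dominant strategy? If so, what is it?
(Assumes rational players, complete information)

Yes, Player 1's strictly dominant strategy is B

Work:
A strategy strictly dominates another if it gives a strictly higher payoff against every opponent action. Compare each pair of P1's strategies column-by-column:
  A vs B: [4 vs 7, 2 vs 4, 1 vs 7] → A does not strictly dominate B (column X: 4 ≤ 7)
  A vs C: [4 vs 1, 2 vs 3, 1 vs 3] → A does not strictly dominate C (column Y: 2 ≤ 3)
  B vs A: [7 vs 4, 4 vs 2, 7 vs 1] → B strictly dominates A
  B vs C: [7 vs 1, 4 vs 3, 7 vs 3] → B strictly dominates C
  C vs A: [1 vs 4, 3 vs 2, 3 vs 1] → C does not strictly dominate A (column X: 1 ≤ 4)
  C vs B: [1 vs 7, 3 vs 4, 3 vs 7] → C does not strictly dominate B (column X: 1 ≤ 7)
B strictly dominates every other strategy → strictly dominant.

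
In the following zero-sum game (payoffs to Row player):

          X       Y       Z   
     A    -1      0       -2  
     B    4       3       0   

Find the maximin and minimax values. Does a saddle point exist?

Maximin = 0, Minimax = 0, Saddle: True

Work:
Row minimums: [-2, 0] → maximin = 0
Column maximums: [4, 3, 0] → minimax = 0
Saddle point exists! Game value = 0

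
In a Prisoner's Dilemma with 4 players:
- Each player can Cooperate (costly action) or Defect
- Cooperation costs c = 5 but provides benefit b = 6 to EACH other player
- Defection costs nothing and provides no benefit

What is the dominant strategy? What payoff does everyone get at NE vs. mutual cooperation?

Dominant: Defect; NE payoff = 0; Coop payoff = 13

Work:
Defect dominates (saves cost c = 5, benefit to others is external)
NE: All defect → everyone gets 0
If all cooperate: each receives (3)×6 - 5 = 13
Social dilemma: 13 > 0 but NE gives 0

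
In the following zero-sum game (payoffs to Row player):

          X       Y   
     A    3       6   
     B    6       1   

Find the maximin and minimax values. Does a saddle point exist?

Maximin = 3, Minimax = 6, Saddle: False

Work:
Row minimums: [3, 1] → maximin = 3
Column maximums: [6, 6] → minimax = 6
No saddle point (maximin ≠ minimax). Mixed strategy needed.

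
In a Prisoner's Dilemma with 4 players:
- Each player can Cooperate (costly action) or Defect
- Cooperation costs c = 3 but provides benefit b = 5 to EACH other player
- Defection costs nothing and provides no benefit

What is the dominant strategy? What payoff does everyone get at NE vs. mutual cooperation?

Dominant: Defect; NE payoff = 0; Coop payoff = 12

Work:
Defect dominates (saves cost c = 3, benefit to others is external)
NE: All defect → everyone gets 0
If all cooperate: each receives (3)×5 - 3 = 12
Social dilemma: 12 > 0 but NE gives 0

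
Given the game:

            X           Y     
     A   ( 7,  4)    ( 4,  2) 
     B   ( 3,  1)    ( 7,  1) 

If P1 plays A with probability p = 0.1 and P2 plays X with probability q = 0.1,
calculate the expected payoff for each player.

E[P1] = 6.37, E[P2] = 1.12

Work:
E[P1] = p·q·π₁(A,X) + p·(1-q)·π₁(A,Y) + (1-p)·q·π₁(B,X) + (1-p)·(1-q)·π₁(B,Y)
= 0.1·0.1·7 + 0.1·0.9·4 + 0.9·0.1·3 + 0.9·0.9·7
= 6.37

E[P2] = 1.12 (similar calculation)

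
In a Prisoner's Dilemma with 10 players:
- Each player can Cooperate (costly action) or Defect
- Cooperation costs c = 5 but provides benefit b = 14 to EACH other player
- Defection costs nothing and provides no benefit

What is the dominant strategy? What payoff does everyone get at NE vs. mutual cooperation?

Dominant: Defect; NE payoff = 0; Coop payoff = 121

Work:
Defect dominates (saves cost c = 5, benefit to others is external)
NE: All defect → everyone gets 0
If all cooperate: each receives (9)×14 - 5 = 121
Social dilemma: 121 > 0 but NE gives 0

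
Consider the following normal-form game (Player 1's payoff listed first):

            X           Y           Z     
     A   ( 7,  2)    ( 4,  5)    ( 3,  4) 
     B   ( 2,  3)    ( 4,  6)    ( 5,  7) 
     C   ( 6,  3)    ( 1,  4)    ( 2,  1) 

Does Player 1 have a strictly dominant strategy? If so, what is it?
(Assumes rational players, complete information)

No strictly dominant strategy exists for Player 1

Work:
A strategy strictly dominates another if it gives a strictly higher payoff against every opponent action. Compare each pair of P1's strategies column-by-column:
  A vs B: [7 vs 2, 4 vs 4, 3 vs 5] → A does not strictly dominate B (column Y: 4 ≤ 4)
  A vs C: [7 vs 6, 4 vs 1, 3 vs 2] → A strictly dominates C
  B vs A: [2 vs 7, 4 vs 4, 5 vs 3] → B does not strictly dominate A (column X: 2 ≤ 7)
  B vs C: [2 vs 6, 4 vs 1, 5 vs 2] → B does not strictly dominate C (column X: 2 ≤ 6)
  C vs A: [6 vs 7, 1 vs 4, 2 vs 3] → C does not strictly dominate A (column X: 6 ≤ 7)
  C vs B: [6 vs 2, 1 vs 4, 2 vs 5] → C does not strictly dominate B (column Y: 1 ≤ 4)
No single strategy strictly dominates all others → no strictly dominant strategy.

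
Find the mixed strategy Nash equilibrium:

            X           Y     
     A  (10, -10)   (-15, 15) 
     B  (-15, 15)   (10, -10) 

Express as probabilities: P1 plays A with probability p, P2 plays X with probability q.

p = 0.5, q = 0.5

Work:
Find probabilities that make opponent indifferent:
P2 chooses q to make P1 indifferent between A and B
P1 chooses p to make P2 indifferent between X and Y
Mixed NE: P1 plays (A: 0.5, B: 0.5), P2 plays (X: 0.5, Y: 0.5)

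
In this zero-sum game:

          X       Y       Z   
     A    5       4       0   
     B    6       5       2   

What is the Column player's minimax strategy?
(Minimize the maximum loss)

Column should play Z, value = 2

Work:
Column player minimizes Row's maximum payoff:
Column X: max payoff to Row = 6
Column Y: max payoff to Row = 5
Column Z: max payoff to Row = 2
Minimum is 2, achieved by column Z.
Minimax strategy: Z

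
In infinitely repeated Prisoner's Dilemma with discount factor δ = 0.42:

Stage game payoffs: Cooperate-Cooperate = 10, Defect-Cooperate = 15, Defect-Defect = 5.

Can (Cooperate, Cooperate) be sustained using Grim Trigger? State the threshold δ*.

δ* = 0.5; since δ = 0.42 < 0.5, cooperation cannot be sustained

Work:
For Grim Trigger:
Cooperate forever: 10/(1-δ)
Defect then punished: 15 + 5·δ/(1-δ)
Need: 10/(1-δ) ≥ 15 + 5·δ/(1-δ)
Solving: δ ≥ (T-R)/(T-P) = (15-10)/(15-5) = 0.5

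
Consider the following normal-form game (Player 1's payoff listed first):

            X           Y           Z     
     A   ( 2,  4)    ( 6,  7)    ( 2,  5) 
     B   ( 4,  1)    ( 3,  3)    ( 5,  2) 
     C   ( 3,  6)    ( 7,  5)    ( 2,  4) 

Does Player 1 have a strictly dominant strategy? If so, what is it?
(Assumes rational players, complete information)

No strictly dominant strategy exists for Player 1

Work:
A strategy strictly dominates another if it gives a strictly higher payoff against every opponent action. Compare each pair of P1's strategies column-by-column:
  A vs B: [2 vs 4, 6 vs 3, 2 vs 5] → A does not strictly dominate B (column X: 2 ≤ 4)
  A vs C: [2 vs 3, 6 vs 7, 2 vs 2] → A does not strictly dominate C (column X: 2 ≤ 3)
  B vs A: [4 vs 2, 3 vs 6, 5 vs 2] → B does not strictly dominate A (column Y: 3 ≤ 6)
  B vs C: [4 vs 3, 3 vs 7, 5 vs 2] → B does not strictly dominate C (column Y: 3 ≤ 7)
  C vs A: [3 vs 2, 7 vs 6, 2 vs 2] → C does not strictly dominate A (column Z: 2 ≤ 2)
  C vs B: [3 vs 4, 7 vs 3, 2 vs 5] → C does not strictly dominate B (column X: 3 ≤ 4)
No single strategy strictly dominates all others → no strictly dominant strategy.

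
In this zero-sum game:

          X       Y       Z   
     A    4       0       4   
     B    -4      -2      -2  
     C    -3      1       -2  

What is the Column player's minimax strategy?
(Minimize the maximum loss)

Column should play Y, value = 1

Work:
Column player minimizes Row's maximum payoff:
Column X: max payoff to Row = 4
Column Y: max payoff to Row = 1
Column Z: max payoff to Row = 4
Minimum is 1, achieved by column Y.
Minimax strategy: Y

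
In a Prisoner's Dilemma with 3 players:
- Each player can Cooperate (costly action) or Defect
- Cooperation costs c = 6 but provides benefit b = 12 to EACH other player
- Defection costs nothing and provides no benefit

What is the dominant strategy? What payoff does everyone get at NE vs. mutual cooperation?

Dominant: Defect; NE payoff = 0; Coop payoff = 18

Work:
Defect dominates (saves cost c = 6, benefit to others is external)
NE: All defect → everyone gets 0
If all cooperate: each receives (2)×12 - 6 = 18
Social dilemma: 18 > 0 but NE gives 0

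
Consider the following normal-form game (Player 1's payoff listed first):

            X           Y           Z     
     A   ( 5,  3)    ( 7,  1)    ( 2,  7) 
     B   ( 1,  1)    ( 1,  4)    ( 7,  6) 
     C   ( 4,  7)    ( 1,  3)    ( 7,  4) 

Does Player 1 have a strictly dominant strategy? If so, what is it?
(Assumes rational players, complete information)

No strictly dominant strategy exists for Player 1

Work:
A strategy strictly dominates another if it gives a strictly higher payoff against every opponent action. Compare each pair of P1's strategies column-by-column:
  A vs B: [5 vs 1, 7 vs 1, 2 vs 7] → A does not strictly dominate B (column Z: 2 ≤ 7)
  A vs C: [5 vs 4, 7 vs 1, 2 vs 7] → A does not strictly dominate C (column Z: 2 ≤ 7)
  B vs A: [1 vs 5, 1 vs 7, 7 vs 2] → B does not strictly dominate A (column X: 1 ≤ 5)
  B vs C: [1 vs 4, 1 vs 1, 7 vs 7] → B does not strictly dominate C (column X: 1 ≤ 4)
  C vs A: [4 vs 5, 1 vs 7, 7 vs 2] → C does not strictly dominate A (column X: 4 ≤ 5)
  C vs B: [4 vs 1, 1 vs 1, 7 vs 7] → C does not strictly dominate B (column Y: 1 ≤ 1)
No single strategy strictly dominates all others → no strictly dominant strategy.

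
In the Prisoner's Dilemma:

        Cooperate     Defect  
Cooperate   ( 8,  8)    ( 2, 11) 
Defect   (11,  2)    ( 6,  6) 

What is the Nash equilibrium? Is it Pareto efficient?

(Defect, Defect) is NE; not Pareto efficient

Work:
Defect dominates Cooperate for both players:
If P2 cooperates: Defect (11) > Cooperate (8)
If P2 defects: Defect (6) > Cooperate (2)
NE: (Defect, Defect) with payoff (6, 6)
But (Cooperate, Cooperate) = (8, 8) Pareto dominates (6, 6)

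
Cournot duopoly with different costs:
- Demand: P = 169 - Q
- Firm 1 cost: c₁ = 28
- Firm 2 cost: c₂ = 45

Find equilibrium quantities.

q₁* = 52.67, q₂* = 35.67

Work:
Reaction: q₁ = (169 - 28 - q₂)/2
Reaction: q₂ = (169 - 45 - q₁)/2
Solve simultaneously:
q₁* = (169 - 2×28 + 45)/3 = 52.67
q₂* = (169 - 2×45 + 28)/3 = 35.67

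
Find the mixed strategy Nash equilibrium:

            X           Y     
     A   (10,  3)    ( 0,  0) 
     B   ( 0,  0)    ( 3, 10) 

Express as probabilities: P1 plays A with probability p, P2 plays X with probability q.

p = 0.7692, q = 0.2308

Work:
Find probabilities that make opponent indifferent:
P2 chooses q to make P1 indifferent between A and B
P1 chooses p to make P2 indifferent between X and Y
Mixed NE: P1 plays (A: 0.7692, B: 0.2308), P2 plays (X: 0.2308, Y: 0.7692)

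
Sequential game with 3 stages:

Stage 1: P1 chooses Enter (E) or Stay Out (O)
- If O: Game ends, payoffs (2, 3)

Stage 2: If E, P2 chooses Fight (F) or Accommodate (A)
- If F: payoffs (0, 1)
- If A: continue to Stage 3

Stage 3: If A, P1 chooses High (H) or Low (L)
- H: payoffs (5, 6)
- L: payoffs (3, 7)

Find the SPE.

SPE: (E, A, H); Outcome (5, 6)

Work:
Stage 3: P1 chooses H (5 vs 3)
Stage 2: P2: F->1, A->6 (anticipating H). Choose A
Stage 1: P1: O->2, E->5 (anticipating A, H). Choose E
SPE path: E -> A -> H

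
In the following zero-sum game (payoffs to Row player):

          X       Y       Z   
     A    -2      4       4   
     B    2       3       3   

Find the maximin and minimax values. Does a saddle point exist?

Maximin = 2, Minimax = 2, Saddle: True

Work:
Row minimums: [-2, 2] → maximin = 2
Column maximums: [2, 4, 4] → minimax = 2
Saddle point exists! Game value = 2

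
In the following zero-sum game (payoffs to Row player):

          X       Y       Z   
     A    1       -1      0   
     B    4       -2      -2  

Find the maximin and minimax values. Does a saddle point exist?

Maximin = -1, Minimax = -1, Saddle: True

Work:
Row minimums: [-1, -2] → maximin = -1
Column maximums: [4, -1, 0] → minimax = -1
Saddle point exists! Game value = -1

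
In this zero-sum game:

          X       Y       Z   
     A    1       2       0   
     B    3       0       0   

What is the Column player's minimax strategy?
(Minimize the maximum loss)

Column should play Z, value = 0

Work:
Column player minimizes Row's maximum payoff:
Column X: max payoff to Row = 3
Column Y: max payoff to Row = 2
Column Z: max payoff to Row = 0
Minimum is 0, achieved by column Z.
Minimax strategy: Z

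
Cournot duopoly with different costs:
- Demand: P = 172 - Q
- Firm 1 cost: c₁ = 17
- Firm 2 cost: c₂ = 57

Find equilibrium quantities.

q₁* = 65.0, q₂* = 25.0

Work:
Reaction: q₁ = (172 - 17 - q₂)/2
Reaction: q₂ = (172 - 57 - q₁)/2
Solve simultaneously:
q₁* = (172 - 2×17 + 57)/3 = 65.0
q₂* = (172 - 2×57 + 17)/3 = 25.0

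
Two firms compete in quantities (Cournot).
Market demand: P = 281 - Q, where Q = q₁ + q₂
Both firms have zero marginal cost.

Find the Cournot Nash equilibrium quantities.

q₁* = q₂* = 93.67; P* = 93.67

Work:
Profit: π_i = P·q_i = (a - q_i - q_j)·q_i
FOC: ∂π_i/∂q_i = a - 2q_i - q_j = 0
Reaction function: q_i = (281 - q_j)/2
Symmetry: q* = 281/3 = 93.67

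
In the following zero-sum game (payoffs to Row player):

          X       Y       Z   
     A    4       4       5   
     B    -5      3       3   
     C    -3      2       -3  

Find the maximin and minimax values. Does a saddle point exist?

Maximin = 4, Minimax = 4, Saddle: True

Work:
Row minimums: [4, -5, -3] → maximin = 4
Column maximums: [4, 4, 5] → minimax = 4
Saddle point exists! Game value = 4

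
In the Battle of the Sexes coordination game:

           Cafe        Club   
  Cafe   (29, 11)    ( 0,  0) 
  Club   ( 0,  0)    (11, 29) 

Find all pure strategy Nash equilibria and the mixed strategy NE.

Pure NE: (Cafe, Cafe) and (Club, Club); Mixed NE: p = 0.725, q = 0.275

Work:
Check pure NE:
(Cafe, Cafe): (29, 11) - no unilateral deviation beneficial
(Club, Club): (11, 29) - no unilateral deviation beneficial
Mixed NE: P1 plays Cafe with p = 0.725, P2 plays Cafe with q = 0.275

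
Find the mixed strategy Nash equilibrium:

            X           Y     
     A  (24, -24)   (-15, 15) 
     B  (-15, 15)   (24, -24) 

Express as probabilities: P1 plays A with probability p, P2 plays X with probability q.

p = 0.5, q = 0.5

Work:
Find probabilities that make opponent indifferent:
P2 chooses q to make P1 indifferent between A and B
P1 chooses p to make P2 indifferent between X and Y
Mixed NE: P1 plays (A: 0.5, B: 0.5), P2 plays (X: 0.5, Y: 0.5)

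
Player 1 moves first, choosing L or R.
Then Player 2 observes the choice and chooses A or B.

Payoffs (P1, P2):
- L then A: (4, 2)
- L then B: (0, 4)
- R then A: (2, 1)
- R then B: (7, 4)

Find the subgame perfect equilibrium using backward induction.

P1 plays R, P2 plays B after L and B after R; Payoff (7, 4)

Work:
Backward induction:
After L: P2 chooses B → P1 gets 0
After R: P2 chooses B → P1 gets 7
P1 chooses R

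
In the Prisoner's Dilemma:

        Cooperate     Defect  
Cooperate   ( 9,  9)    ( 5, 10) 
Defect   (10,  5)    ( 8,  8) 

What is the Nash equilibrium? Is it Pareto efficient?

(Defect, Defect) is NE; not Pareto efficient

Work:
Defect dominates Cooperate for both players:
If P2 cooperates: Defect (10) > Cooperate (9)
If P2 defects: Defect (8) > Cooperate (5)
NE: (Defect, Defect) with payoff (8, 8)
But (Cooperate, Cooperate) = (9, 9) Pareto dominates (8, 8)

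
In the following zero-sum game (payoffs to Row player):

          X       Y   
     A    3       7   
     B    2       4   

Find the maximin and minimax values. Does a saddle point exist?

Maximin = 3, Minimax = 3, Saddle: True

Work:
Row minimums: [3, 2] → maximin = 3
Column maximums: [3, 7] → minimax = 3
Saddle point exists! Game value = 3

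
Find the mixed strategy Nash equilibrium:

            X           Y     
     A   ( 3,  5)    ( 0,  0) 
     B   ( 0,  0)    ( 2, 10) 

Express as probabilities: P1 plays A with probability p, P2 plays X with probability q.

p = 0.6667, q = 0.4

Work:
Find probabilities that make opponent indifferent:
P2 chooses q to make P1 indifferent between A and B
P1 chooses p to make P2 indifferent between X and Y
Mixed NE: P1 plays (A: 0.6667, B: 0.3333), P2 plays (X: 0.4, Y: 0.6)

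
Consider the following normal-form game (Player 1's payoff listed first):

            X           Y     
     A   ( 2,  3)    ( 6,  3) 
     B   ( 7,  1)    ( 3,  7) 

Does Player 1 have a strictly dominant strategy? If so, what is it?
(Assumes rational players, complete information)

No strictly dominant strategy exists for Player 1

Work:
A strategy strictly dominates another if it gives a strictly higher payoff against every opponent action. Compare each pair of P1's strategies column-by-column:
  A vs B: [2 vs 7, 6 vs 3] → A does not strictly dominate B (column X: 2 ≤ 7)
  B vs A: [7 vs 2, 3 vs 6] → B does not strictly dominate A (column Y: 3 ≤ 6)
No single strategy strictly dominates all others → no strictly dominant strategy.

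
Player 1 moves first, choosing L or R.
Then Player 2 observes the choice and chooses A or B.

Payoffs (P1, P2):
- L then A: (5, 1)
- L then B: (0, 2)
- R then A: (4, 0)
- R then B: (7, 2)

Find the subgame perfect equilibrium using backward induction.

P1 plays R, P2 plays B after L and B after R; Payoff (7, 2)

Work:
Backward induction:
After L: P2 chooses B → P1 gets 0
After R: P2 chooses B → P1 gets 7
P1 chooses R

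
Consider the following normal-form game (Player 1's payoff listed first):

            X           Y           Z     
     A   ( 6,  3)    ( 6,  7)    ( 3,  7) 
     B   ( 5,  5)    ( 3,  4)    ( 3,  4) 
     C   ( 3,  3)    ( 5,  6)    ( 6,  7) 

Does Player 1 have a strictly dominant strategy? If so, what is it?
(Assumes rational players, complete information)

No strictly dominant strategy exists for Player 1

Work:
A strategy strictly dominates another if it gives a strictly higher payoff against every opponent action. Compare each pair of P1's strategies column-by-column:
  A vs B: [6 vs 5, 6 vs 3, 3 vs 3] → A does not strictly dominate B (column Z: 3 ≤ 3)
  A vs C: [6 vs 3, 6 vs 5, 3 vs 6] → A does not strictly dominate C (column Z: 3 ≤ 6)
  B vs A: [5 vs 6, 3 vs 6, 3 vs 3] → B does not strictly dominate A (column X: 5 ≤ 6)
  B vs C: [5 vs 3, 3 vs 5, 3 vs 6] → B does not strictly dominate C (column Y: 3 ≤ 5)
  C vs A: [3 vs 6, 5 vs 6, 6 vs 3] → C does not strictly dominate A (column X: 3 ≤ 6)
  C vs B: [3 vs 5, 5 vs 3, 6 vs 3] → C does not strictly dominate B (column X: 3 ≤ 5)
No single strategy strictly dominates all others → no strictly dominant strategy.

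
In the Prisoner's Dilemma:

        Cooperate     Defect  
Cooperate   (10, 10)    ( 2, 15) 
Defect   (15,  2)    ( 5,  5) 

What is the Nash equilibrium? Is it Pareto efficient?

(Defect, Defect) is NE; not Pareto efficient

Work:
Defect dominates Cooperate for both players:
If P2 cooperates: Defect (15) > Cooperate (10)
If P2 defects: Defect (5) > Cooperate (2)
NE: (Defect, Defect) with payoff (5, 5)
But (Cooperate, Cooperate) = (10, 10) Pareto dominates (5, 5)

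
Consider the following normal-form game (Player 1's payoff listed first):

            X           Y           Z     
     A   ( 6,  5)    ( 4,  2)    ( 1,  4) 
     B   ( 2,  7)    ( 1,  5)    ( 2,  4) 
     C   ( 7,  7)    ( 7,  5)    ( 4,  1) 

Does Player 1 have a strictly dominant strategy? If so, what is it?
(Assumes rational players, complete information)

Yes, Player 1's strictly dominant strategy is C

Work:
A strategy strictly dominates another if it gives a strictly higher payoff against every opponent action. Compare each pair of P1's strategies column-by-column:
  A vs B: [6 vs 2, 4 vs 1, 1 vs 2] → A does not strictly dominate B (column Z: 1 ≤ 2)
  A vs C: [6 vs 7, 4 vs 7, 1 vs 4] → A does not strictly dominate C (column X: 6 ≤ 7)
  B vs A: [2 vs 6, 1 vs 4, 2 vs 1] → B does not strictly dominate A (column X: 2 ≤ 6)
  B vs C: [2 vs 7, 1 vs 7, 2 vs 4] → B does not strictly dominate C (column X: 2 ≤ 7)
  C vs A: [7 vs 6, 7 vs 4, 4 vs 1] → C strictly dominates A
  C vs B: [7 vs 2, 7 vs 1, 4 vs 2] → C strictly dominates B
C strictly dominates every other strategy → strictly dominant.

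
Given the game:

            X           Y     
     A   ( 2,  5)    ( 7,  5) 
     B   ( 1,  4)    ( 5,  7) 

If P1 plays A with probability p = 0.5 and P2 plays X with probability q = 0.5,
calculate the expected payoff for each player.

E[P1] = 3.75, E[P2] = 5.25

Work:
E[P1] = p·q·π₁(A,X) + p·(1-q)·π₁(A,Y) + (1-p)·q·π₁(B,X) + (1-p)·(1-q)·π₁(B,Y)
= 0.5·0.5·2 + 0.5·0.5·7 + 0.5·0.5·1 + 0.5·0.5·5
= 3.75

E[P2] = 5.25 (similar calculation)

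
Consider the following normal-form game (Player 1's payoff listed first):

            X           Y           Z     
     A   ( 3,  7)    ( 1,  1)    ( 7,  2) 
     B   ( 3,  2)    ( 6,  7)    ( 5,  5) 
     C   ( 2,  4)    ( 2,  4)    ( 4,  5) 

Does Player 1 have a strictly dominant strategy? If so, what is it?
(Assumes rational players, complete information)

No strictly dominant strategy exists for Player 1

Work:
A strategy strictly dominates another if it gives a strictly higher payoff against every opponent action. Compare each pair of P1's strategies column-by-column:
  A vs B: [3 vs 3, 1 vs 6, 7 vs 5] → A does not strictly dominate B (column X: 3 ≤ 3)
  A vs C: [3 vs 2, 1 vs 2, 7 vs 4] → A does not strictly dominate C (column Y: 1 ≤ 2)
  B vs A: [3 vs 3, 6 vs 1, 5 vs 7] → B does not strictly dominate A (column X: 3 ≤ 3)
  B vs C: [3 vs 2, 6 vs 2, 5 vs 4] → B strictly dominates C
  C vs A: [2 vs 3, 2 vs 1, 4 vs 7] → C does not strictly dominate A (column X: 2 ≤ 3)
  C vs B: [2 vs 3, 2 vs 6, 4 vs 5] → C does not strictly dominate B (column X: 2 ≤ 3)
No single strategy strictly dominates all others → no strictly dominant strategy.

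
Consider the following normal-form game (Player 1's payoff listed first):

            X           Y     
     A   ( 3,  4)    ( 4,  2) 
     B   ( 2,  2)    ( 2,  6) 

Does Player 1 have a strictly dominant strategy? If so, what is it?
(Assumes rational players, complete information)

Yes, Player 1's strictly dominant strategy is A

Work:
A strategy strictly dominates another if it gives a strictly higher payoff against every opponent action. Compare each pair of P1's strategies column-by-column:
  A vs B: [3 vs 2, 4 vs 2] → A strictly dominates B
  B vs A: [2 vs 3, 2 vs 4] → B does not strictly dominate A (column X: 2 ≤ 3)
A strictly dominates every other strategy → strictly dominant.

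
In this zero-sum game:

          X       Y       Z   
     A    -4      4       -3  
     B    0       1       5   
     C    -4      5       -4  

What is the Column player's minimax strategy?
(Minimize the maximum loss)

Column should play X, value = 0

Work:
Column player minimizes Row's maximum payoff:
Column X: max payoff to Row = 0
Column Y: max payoff to Row = 5
Column Z: max payoff to Row = 5
Minimum is 0, achieved by column X.
Minimax strategy: X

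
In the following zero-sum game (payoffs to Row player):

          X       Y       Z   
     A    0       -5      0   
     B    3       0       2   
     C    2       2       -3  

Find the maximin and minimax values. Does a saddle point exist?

Maximin = 0, Minimax = 2, Saddle: False

Work:
Row minimums: [-5, 0, -3] → maximin = 0
Column maximums: [3, 2, 2] → minimax = 2
No saddle point (maximin ≠ minimax). Mixed strategy needed.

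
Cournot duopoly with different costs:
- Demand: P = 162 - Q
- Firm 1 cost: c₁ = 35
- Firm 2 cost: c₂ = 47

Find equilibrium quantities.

q₁* = 46.33, q₂* = 34.33

Work:
Reaction: q₁ = (162 - 35 - q₂)/2
Reaction: q₂ = (162 - 47 - q₁)/2
Solve simultaneously:
q₁* = (162 - 2×35 + 47)/3 = 46.33
q₂* = (162 - 2×47 + 35)/3 = 34.33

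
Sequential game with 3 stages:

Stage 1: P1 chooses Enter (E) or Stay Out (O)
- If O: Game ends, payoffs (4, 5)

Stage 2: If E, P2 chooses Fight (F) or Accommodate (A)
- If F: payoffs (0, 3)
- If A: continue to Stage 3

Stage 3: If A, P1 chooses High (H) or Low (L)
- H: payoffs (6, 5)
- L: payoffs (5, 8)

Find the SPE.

SPE: (E, A, H); Outcome (6, 5)

Work:
Stage 3: P1 chooses H (6 vs 5)
Stage 2: P2: F->3, A->5 (anticipating H). Choose A
Stage 1: P1: O->4, E->6 (anticipating A, H). Choose E
SPE path: E -> A -> H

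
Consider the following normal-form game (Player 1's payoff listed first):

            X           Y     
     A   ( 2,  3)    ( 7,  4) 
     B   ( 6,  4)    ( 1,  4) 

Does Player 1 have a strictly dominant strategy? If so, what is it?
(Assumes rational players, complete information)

No strictly dominant strategy exists for Player 1

Work:
A strategy strictly dominates another if it gives a strictly higher payoff against every opponent action. Compare each pair of P1's strategies column-by-column:
  A vs B: [2 vs 6, 7 vs 1] → A does not strictly dominate B (column X: 2 ≤ 6)
  B vs A: [6 vs 2, 1 vs 7] → B does not strictly dominate A (column Y: 1 ≤ 7)
No single strategy strictly dominates all others → no strictly dominant strategy.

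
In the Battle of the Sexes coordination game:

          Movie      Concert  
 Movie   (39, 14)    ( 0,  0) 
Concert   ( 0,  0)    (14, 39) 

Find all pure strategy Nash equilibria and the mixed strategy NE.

Pure NE: (Movie, Movie) and (Concert, Concert); Mixed NE: p = 0.7358, q = 0.2642

Work:
Check pure NE:
(Movie, Movie): (39, 14) - no unilateral deviation beneficial
(Concert, Concert): (14, 39) - no unilateral deviation beneficial
Mixed NE: P1 plays Movie with p = 0.7358, P2 plays Movie with q = 0.2642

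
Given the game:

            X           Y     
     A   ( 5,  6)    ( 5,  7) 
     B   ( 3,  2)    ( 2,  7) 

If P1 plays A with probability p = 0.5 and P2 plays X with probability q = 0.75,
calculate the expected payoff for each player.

E[P1] = 3.875, E[P2] = 4.75

Work:
E[P1] = p·q·π₁(A,X) + p·(1-q)·π₁(A,Y) + (1-p)·q·π₁(B,X) + (1-p)·(1-q)·π₁(B,Y)
= 0.5·0.75·5 + 0.5·0.25·5 + 0.5·0.75·3 + 0.5·0.25·2
= 3.875

E[P2] = 4.75 (similar calculation)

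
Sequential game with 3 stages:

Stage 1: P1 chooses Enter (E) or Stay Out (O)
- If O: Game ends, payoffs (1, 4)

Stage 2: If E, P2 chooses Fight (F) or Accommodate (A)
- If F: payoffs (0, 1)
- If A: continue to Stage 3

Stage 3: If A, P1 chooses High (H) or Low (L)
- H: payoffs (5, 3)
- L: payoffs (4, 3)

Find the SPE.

SPE: (E, A, H); Outcome (5, 3)

Work:
Stage 3: P1 chooses H (5 vs 4)
Stage 2: P2: F->1, A->3 (anticipating H). Choose A
Stage 1: P1: O->1, E->5 (anticipating A, H). Choose E
SPE path: E -> A -> H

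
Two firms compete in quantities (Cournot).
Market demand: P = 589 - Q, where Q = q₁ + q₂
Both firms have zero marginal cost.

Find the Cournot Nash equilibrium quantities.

q₁* = q₂* = 196.33; P* = 196.33

Work:
Profit: π_i = P·q_i = (a - q_i - q_j)·q_i
FOC: ∂π_i/∂q_i = a - 2q_i - q_j = 0
Reaction function: q_i = (589 - q_j)/2
Symmetry: q* = 589/3 = 196.33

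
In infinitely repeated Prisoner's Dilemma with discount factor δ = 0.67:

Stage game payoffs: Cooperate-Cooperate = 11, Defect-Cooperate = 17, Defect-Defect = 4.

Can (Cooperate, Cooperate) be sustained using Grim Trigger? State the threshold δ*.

δ* = 0.4615; since δ = 0.67 ≥ 0.4615, cooperation can be sustained

Work:
For Grim Trigger:
Cooperate forever: 11/(1-δ)
Defect then punished: 17 + 4·δ/(1-δ)
Need: 11/(1-δ) ≥ 17 + 4·δ/(1-δ)
Solving: δ ≥ (T-R)/(T-P) = (17-11)/(17-4) = 0.4615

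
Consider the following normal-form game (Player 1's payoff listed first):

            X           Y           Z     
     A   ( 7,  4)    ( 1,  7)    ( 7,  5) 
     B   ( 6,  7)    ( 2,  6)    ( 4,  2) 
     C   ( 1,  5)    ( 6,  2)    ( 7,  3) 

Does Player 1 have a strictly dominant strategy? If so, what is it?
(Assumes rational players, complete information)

No strictly dominant strategy exists for Player 1

Work:
A strategy strictly dominates another if it gives a strictly higher payoff against every opponent action. Compare each pair of P1's strategies column-by-column:
  A vs B: [7 vs 6, 1 vs 2, 7 vs 4] → A does not strictly dominate B (column Y: 1 ≤ 2)
  A vs C: [7 vs 1, 1 vs 6, 7 vs 7] → A does not strictly dominate C (column Y: 1 ≤ 6)
  B vs A: [6 vs 7, 2 vs 1, 4 vs 7] → B does not strictly dominate A (column X: 6 ≤ 7)
  B vs C: [6 vs 1, 2 vs 6, 4 vs 7] → B does not strictly dominate C (column Y: 2 ≤ 6)
  C vs A: [1 vs 7, 6 vs 1, 7 vs 7] → C does not strictly dominate A (column X: 1 ≤ 7)
  C vs B: [1 vs 6, 6 vs 2, 7 vs 4] → C does not strictly dominate B (column X: 1 ≤ 6)
No single strategy strictly dominates all others → no strictly dominant strategy.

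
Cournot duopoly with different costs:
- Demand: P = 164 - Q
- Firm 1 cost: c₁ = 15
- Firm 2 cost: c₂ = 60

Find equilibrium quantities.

q₁* = 64.67, q₂* = 19.67

Work:
Reaction: q₁ = (164 - 15 - q₂)/2
Reaction: q₂ = (164 - 60 - q₁)/2
Solve simultaneously:
q₁* = (164 - 2×15 + 60)/3 = 64.67
q₂* = (164 - 2×60 + 15)/3 = 19.67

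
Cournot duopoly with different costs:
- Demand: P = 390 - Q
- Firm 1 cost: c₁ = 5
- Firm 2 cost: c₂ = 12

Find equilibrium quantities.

q₁* = 130.67, q₂* = 123.67

Work:
Reaction: q₁ = (390 - 5 - q₂)/2
Reaction: q₂ = (390 - 12 - q₁)/2
Solve simultaneously:
q₁* = (390 - 2×5 + 12)/3 = 130.67
q₂* = (390 - 2×12 + 5)/3 = 123.67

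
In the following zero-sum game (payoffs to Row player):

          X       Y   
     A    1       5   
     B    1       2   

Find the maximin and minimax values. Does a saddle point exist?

Maximin = 1, Minimax = 1, Saddle: True

Work:
Row minimums: [1, 1] → maximin = 1
Column maximums: [1, 5] → minimax = 1
Saddle point exists! Game value = 1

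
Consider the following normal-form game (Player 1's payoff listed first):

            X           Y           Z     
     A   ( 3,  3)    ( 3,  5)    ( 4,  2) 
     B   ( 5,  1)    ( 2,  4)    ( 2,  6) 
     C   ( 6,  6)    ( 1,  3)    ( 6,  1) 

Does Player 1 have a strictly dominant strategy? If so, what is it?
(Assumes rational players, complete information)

No strictly dominant strategy exists for Player 1

Work:
A strategy strictly dominates another if it gives a strictly higher payoff against every opponent action. Compare each pair of P1's strategies column-by-column:
  A vs B: [3 vs 5, 3 vs 2, 4 vs 2] → A does not strictly dominate B (column X: 3 ≤ 5)
  A vs C: [3 vs 6, 3 vs 1, 4 vs 6] → A does not strictly dominate C (column X: 3 ≤ 6)
  B vs A: [5 vs 3, 2 vs 3, 2 vs 4] → B does not strictly dominate A (column Y: 2 ≤ 3)
  B vs C: [5 vs 6, 2 vs 1, 2 vs 6] → B does not strictly dominate C (column X: 5 ≤ 6)
  C vs A: [6 vs 3, 1 vs 3, 6 vs 4] → C does not strictly dominate A (column Y: 1 ≤ 3)
  C vs B: [6 vs 5, 1 vs 2, 6 vs 2] → C does not strictly dominate B (column Y: 1 ≤ 2)
No single strategy strictly dominates all others → no strictly dominant strategy.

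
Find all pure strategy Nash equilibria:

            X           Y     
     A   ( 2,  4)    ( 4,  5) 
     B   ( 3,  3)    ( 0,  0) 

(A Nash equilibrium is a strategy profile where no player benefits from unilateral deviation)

Nash equilibrium: (A, Y), (B, X)

Work:
Best responses:
  P1 vs X: payoffs [2, 3] → best response B (payoff 3)
  P1 vs Y: payoffs [4, 0] → best response A (payoff 4)
  P2 vs A: payoffs [4, 5] → best response Y (payoff 5)
  P2 vs B: payoffs [3, 0] → best response X (payoff 3)
Mutual best responses: (A,Y), (B,X) → Nash equilibria.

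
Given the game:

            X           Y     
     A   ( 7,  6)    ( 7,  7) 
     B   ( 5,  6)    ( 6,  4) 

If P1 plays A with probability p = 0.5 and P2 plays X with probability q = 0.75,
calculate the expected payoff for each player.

E[P1] = 6.125, E[P2] = 5.875

Work:
E[P1] = p·q·π₁(A,X) + p·(1-q)·π₁(A,Y) + (1-p)·q·π₁(B,X) + (1-p)·(1-q)·π₁(B,Y)
= 0.5·0.75·7 + 0.5·0.25·7 + 0.5·0.75·5 + 0.5·0.25·6
= 6.125

E[P2] = 5.875 (similar calculation)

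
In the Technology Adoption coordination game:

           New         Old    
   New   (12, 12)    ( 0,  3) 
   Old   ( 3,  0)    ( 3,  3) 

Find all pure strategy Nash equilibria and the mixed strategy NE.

Pure NE: (New, New) and (Old, Old); Mixed NE: p = 0.25, q = 0.25

Work:
Check pure NE:
(New, New): (12, 12) - no unilateral deviation beneficial
(Old, Old): (3, 3) - no unilateral deviation beneficial
Mixed NE: P1 plays New with p = 0.25, P2 plays New with q = 0.25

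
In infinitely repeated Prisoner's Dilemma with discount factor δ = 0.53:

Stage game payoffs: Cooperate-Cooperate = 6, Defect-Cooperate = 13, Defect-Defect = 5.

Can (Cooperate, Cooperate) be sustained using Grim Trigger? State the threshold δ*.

δ* = 0.875; since δ = 0.53 < 0.875, cooperation cannot be sustained

Work:
For Grim Trigger:
Cooperate forever: 6/(1-δ)
Defect then punished: 13 + 5·δ/(1-δ)
Need: 6/(1-δ) ≥ 13 + 5·δ/(1-δ)
Solving: δ ≥ (T-R)/(T-P) = (13-6)/(13-5) = 0.875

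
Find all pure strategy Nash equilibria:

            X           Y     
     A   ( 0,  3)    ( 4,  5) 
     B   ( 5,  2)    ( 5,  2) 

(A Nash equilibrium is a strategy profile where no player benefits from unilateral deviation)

Nash equilibrium: (B, X), (B, Y)

Work:
Best responses:
  P1 vs X: payoffs [0, 5] → best response B (payoff 5)
  P1 vs Y: payoffs [4, 5] → best response B (payoff 5)
  P2 vs A: payoffs [3, 5] → best response Y (payoff 5)
  P2 vs B: payoffs [2, 2] → best response X/Y (payoff 2)
Mutual best responses: (B,X), (B,Y) → Nash equilibria.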